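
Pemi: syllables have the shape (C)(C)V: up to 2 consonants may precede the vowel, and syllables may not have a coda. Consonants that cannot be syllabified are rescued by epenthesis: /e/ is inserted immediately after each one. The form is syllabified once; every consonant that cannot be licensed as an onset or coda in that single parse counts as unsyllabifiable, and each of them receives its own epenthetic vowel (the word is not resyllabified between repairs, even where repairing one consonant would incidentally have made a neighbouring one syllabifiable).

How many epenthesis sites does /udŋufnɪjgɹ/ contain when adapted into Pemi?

The unsyllabifiable consonants are /j/, /g/, /ɹ/; each receives one epenthetic vowel.

3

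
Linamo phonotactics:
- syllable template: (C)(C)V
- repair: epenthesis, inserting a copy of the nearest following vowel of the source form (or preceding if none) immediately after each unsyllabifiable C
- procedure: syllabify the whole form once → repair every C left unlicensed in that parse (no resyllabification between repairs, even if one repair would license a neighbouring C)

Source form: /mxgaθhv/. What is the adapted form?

Under (C)(C)V, the unsyllabifiable consonants are /m/, /θ/, /h/, /v/ (no codas are permitted; onsets may contain at most 2 consonants).
Epenthesis after each stranded consonant: /m/ → /ma/, /θ/ → /θa/, /h/ → /ha/, /v/ → /va/.

maxgaθahava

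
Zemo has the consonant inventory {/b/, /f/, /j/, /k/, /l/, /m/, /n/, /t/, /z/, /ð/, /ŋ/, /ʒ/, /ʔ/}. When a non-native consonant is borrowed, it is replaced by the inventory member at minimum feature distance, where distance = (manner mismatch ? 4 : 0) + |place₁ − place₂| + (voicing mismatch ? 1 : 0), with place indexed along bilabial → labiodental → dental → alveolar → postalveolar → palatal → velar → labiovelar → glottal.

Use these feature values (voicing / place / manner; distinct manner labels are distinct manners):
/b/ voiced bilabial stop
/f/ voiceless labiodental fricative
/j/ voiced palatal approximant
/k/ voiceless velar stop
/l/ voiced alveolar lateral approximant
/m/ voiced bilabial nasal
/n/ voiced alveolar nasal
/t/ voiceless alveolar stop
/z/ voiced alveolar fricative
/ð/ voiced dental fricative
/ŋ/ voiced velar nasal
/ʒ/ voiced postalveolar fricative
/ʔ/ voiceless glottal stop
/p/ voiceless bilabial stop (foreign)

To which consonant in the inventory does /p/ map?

/b/ is closest: same manner (stop), place distance 0 (bilabial→bilabial), voicing differs (+1); total 1. Next closest is /t/ at distance 3.

b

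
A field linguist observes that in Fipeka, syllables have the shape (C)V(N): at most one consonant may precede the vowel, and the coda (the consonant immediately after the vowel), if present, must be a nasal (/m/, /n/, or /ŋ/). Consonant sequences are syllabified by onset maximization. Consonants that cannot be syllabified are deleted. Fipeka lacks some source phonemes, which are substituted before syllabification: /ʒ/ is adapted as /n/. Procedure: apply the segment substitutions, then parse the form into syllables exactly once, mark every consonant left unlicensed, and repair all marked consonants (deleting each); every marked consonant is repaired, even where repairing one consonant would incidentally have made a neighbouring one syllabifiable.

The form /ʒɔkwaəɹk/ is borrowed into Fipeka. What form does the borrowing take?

Substitution: /ʒ/ → /n/, giving /nɔkwaəɹk/.
Under (C)V(N), the unsyllabifiable consonants are /k/, /ɹ/, /k/ (only a nasal (/m/, /n/, or /ŋ/) is licensed in coda position; onsets are limited to one consonant).
Each unlicensed consonant is deleted: /k/, /ɹ/, /k/.

nɔwaə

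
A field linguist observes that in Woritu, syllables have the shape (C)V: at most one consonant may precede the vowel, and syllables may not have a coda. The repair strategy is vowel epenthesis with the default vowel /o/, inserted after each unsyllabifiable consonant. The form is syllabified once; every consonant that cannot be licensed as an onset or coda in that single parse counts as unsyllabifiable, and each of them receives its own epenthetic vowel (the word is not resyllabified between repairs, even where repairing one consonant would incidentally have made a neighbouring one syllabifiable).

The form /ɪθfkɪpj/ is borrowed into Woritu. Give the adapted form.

The consonants /θ/, /f/, /p/, /j/ cannot be parsed into a legal (C)V syllable (no codas are permitted; onsets are limited to one consonant).
Each unlicensed consonant becomes the onset of a new syllable: /θ/ → /θo/, /f/ → /fo/, /p/ → /po/, /j/ → /jo/.

ɪθofokɪpojo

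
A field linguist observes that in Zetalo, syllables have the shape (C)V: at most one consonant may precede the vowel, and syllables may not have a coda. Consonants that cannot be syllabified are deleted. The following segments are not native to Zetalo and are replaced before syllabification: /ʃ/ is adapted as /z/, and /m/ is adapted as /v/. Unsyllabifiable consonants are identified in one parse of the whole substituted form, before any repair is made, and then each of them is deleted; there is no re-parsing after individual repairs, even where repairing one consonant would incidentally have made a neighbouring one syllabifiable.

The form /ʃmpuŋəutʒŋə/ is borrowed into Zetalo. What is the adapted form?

puŋəuŋə

Substitution: /ʃ/ → /z/, /m/ → /v/, giving /zvpuŋəutʒŋə/.
Syllabifying with onset maximization leaves /z/, /v/, /t/, /ʒ/ stranded (no codas are permitted; onsets are limited to one consonant).
Each unlicensed consonant is deleted: /z/, /v/, /t/, /ʒ/.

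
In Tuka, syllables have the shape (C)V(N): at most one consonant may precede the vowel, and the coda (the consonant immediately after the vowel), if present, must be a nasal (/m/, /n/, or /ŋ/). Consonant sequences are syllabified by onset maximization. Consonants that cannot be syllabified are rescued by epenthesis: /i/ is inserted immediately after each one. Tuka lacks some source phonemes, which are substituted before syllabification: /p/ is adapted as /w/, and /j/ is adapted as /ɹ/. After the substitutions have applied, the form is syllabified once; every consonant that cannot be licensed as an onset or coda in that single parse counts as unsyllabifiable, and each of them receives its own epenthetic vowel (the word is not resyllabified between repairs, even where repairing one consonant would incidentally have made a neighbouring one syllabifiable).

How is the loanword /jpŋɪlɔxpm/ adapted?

Substitution: /j/ → /ɹ/, /p/ → /w/, giving /ɹwŋɪlɔxwm/.
Under (C)V(N), the unsyllabifiable consonants are /ɹ/, /w/, /x/, /w/, /m/ (only a nasal (/m/, /n/, or /ŋ/) is licensed in coda position; onsets are limited to one consonant).
Each unlicensed consonant becomes the onset of a new syllable: /ɹ/ → /ɹi/, /w/ → /wi/, /x/ → /xi/, /w/ → /wi/, /m/ → /mi/.

ɹiwiŋɪlɔxiwimi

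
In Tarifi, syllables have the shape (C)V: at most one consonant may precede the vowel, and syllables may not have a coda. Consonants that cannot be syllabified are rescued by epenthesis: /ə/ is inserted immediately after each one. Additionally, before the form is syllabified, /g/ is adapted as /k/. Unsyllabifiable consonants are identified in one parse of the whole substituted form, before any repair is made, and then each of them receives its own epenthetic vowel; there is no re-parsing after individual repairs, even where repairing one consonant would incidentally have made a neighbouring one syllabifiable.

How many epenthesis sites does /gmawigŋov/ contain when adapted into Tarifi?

After substitution the input is /kmawikŋov/.
The unsyllabifiable consonants are /k/, /k/, /v/; each receives one epenthetic vowel.

3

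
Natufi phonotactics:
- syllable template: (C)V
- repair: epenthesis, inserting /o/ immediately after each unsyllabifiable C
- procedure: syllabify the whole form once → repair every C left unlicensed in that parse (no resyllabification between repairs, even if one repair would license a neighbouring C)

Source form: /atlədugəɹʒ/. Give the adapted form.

atolədugəɹoʒo

The consonants /t/, /ɹ/, /ʒ/ cannot be parsed into a legal (C)V syllable (no codas are permitted; onsets are limited to one consonant).
Epenthesis after each stranded consonant: /t/ → /to/, /ɹ/ → /ɹo/, /ʒ/ → /ʒo/.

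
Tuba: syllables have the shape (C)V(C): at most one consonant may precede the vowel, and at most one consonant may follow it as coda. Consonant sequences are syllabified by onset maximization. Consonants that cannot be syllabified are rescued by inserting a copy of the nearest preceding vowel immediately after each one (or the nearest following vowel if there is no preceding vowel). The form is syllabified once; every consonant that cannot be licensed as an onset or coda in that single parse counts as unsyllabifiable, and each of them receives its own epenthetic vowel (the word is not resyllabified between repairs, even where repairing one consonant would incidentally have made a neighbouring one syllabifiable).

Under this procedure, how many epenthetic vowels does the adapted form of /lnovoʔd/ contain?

2

The unsyllabifiable consonants are /l/, /d/; each receives one epenthetic vowel.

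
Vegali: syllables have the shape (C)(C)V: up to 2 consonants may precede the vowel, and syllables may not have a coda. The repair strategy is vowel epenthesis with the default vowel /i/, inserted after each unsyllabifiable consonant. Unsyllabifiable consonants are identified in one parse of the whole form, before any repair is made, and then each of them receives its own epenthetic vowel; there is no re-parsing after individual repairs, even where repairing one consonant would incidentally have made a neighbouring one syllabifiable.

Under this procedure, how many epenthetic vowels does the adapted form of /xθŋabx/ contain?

The unsyllabifiable consonants are /x/, /b/, /x/; each receives one epenthetic vowel.

3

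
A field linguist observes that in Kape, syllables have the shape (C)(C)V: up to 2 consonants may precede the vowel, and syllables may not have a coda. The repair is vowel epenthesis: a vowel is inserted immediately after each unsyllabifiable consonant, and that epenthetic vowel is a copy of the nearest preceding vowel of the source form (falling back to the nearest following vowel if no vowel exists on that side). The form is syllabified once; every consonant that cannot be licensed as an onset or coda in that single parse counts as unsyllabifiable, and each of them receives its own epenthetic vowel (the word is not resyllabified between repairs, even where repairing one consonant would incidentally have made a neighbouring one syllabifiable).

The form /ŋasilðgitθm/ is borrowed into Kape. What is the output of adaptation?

ŋasiliðgitiθimi

Under (C)(C)V, the unsyllabifiable consonants are /l/, /t/, /θ/, /m/ (no codas are permitted; onsets may contain at most 2 consonants).
Inserting the epenthetic vowel yields /l/ → /li/, /t/ → /ti/, /θ/ → /θi/, /m/ → /mi/.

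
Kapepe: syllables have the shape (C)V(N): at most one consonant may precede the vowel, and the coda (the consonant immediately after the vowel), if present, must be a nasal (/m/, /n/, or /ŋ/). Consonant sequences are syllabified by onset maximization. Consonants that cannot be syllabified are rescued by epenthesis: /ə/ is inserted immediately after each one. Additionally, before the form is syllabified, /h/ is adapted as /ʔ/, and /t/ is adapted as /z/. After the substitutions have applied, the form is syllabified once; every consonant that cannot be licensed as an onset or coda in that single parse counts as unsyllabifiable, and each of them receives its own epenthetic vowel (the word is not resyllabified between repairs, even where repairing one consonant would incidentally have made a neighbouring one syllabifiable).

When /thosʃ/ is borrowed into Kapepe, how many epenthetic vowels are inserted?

3

After substitution the input is /zʔosʃ/.
The unsyllabifiable consonants are /z/, /s/, /ʃ/; each receives one epenthetic vowel.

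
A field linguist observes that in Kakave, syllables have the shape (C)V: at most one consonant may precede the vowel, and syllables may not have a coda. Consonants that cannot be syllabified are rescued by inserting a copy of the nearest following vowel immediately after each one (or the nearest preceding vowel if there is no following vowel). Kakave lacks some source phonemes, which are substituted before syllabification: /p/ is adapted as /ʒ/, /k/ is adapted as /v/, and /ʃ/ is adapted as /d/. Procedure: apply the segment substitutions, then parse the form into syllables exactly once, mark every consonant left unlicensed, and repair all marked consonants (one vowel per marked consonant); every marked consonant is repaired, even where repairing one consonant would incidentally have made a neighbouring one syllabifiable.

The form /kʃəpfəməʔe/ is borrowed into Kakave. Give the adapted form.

Substitution: /k/ → /v/, /ʃ/ → /d/, /p/ → /ʒ/, giving /vdəʒfəməʔe/.
Syllabifying with onset maximization leaves /v/, /ʒ/ stranded (no codas are permitted; onsets are limited to one consonant).
Epenthesis after each stranded consonant: /v/ → /və/, /ʒ/ → /ʒə/.

vədəʒəfəməʔe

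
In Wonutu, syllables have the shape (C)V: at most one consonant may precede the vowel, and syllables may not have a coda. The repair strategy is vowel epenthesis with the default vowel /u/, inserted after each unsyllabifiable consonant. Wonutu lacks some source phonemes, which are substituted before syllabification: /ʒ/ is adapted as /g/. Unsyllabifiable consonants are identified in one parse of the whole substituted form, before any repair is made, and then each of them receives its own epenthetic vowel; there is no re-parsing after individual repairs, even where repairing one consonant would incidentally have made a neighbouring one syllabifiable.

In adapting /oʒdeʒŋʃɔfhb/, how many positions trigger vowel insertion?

After substitution the input is /ogdegŋʃɔfhb/.
The unsyllabifiable consonants are /g/, /g/, /ŋ/, /f/, /h/, /b/; each receives one epenthetic vowel.

6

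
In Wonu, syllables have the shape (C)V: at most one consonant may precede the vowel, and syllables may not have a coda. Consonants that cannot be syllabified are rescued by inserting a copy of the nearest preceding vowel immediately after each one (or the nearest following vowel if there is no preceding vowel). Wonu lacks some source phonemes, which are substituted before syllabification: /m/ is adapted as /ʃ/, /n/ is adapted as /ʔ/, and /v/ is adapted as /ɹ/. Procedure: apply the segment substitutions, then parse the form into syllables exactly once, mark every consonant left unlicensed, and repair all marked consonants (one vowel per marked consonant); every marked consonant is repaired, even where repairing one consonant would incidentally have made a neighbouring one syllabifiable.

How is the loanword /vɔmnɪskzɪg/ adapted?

ɹɔʃɔʔɪsɪkɪzɪgɪ

Substitution: /v/ → /ɹ/, /m/ → /ʃ/, /n/ → /ʔ/, giving /ɹɔʃʔɪskzɪg/.
Under (C)V, the unsyllabifiable consonants are /ʃ/, /s/, /k/, /g/ (no codas are permitted; onsets are limited to one consonant).
Each unlicensed consonant becomes the onset of a new syllable: /ʃ/ → /ʃɔ/, /s/ → /sɪ/, /k/ → /kɪ/, /g/ → /gɪ/.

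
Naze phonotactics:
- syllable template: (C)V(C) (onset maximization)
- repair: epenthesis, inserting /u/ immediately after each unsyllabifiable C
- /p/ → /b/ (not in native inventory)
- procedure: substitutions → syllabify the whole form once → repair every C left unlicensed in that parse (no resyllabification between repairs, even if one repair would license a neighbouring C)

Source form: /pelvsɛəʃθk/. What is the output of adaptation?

belvusɛəʃθuku

Substitution: /p/ → /b/, giving /belvsɛəʃθk/.
The consonants /v/, /θ/, /k/ cannot be parsed into a legal (C)V(C) syllable (at most one coda consonant is licensed; onsets are limited to one consonant).
Each unlicensed consonant becomes the onset of a new syllable: /v/ → /vu/, /θ/ → /θu/, /k/ → /ku/.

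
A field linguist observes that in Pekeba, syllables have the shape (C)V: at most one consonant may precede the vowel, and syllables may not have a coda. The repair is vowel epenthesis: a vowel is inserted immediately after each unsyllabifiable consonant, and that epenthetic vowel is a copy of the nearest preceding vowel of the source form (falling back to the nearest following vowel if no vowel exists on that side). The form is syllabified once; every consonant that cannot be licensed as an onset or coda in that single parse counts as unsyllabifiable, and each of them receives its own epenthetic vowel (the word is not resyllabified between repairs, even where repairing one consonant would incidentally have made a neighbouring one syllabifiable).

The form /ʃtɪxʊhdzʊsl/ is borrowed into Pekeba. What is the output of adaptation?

ʃɪtɪxʊhʊdʊzʊsʊlʊ

The consonants /ʃ/, /h/, /d/, /s/, /l/ cannot be parsed into a legal (C)V syllable (no codas are permitted; onsets are limited to one consonant).
Epenthesis after each stranded consonant: /ʃ/ → /ʃɪ/, /h/ → /hʊ/, /d/ → /dʊ/, /s/ → /sʊ/, /l/ → /lʊ/.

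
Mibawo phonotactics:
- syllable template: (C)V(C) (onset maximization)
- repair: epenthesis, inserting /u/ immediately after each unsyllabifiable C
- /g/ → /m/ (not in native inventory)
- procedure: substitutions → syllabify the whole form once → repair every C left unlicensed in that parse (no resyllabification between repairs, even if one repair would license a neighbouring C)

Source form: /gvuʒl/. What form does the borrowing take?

muvuʒlu

Substitution: /g/ → /m/, giving /mvuʒl/.
The consonants /m/, /l/ cannot be parsed into a legal (C)V(C) syllable (at most one coda consonant is licensed; onsets are limited to one consonant).
Epenthesis after each stranded consonant: /m/ → /mu/, /l/ → /lu/.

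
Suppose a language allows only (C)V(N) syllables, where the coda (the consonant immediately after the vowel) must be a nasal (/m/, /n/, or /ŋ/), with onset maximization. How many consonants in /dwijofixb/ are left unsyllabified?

The consonants /d/, /x/, /b/ cannot be parsed into a legal (C)V(N) syllable (only a nasal (/m/, /n/, or /ŋ/) is licensed in coda position; onsets are limited to one consonant).

3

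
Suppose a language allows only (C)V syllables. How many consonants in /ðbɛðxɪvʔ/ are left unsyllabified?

The consonants /ð/, /ð/, /v/, /ʔ/ cannot be parsed into a legal (C)V syllable (no codas are permitted; onsets are limited to one consonant).

4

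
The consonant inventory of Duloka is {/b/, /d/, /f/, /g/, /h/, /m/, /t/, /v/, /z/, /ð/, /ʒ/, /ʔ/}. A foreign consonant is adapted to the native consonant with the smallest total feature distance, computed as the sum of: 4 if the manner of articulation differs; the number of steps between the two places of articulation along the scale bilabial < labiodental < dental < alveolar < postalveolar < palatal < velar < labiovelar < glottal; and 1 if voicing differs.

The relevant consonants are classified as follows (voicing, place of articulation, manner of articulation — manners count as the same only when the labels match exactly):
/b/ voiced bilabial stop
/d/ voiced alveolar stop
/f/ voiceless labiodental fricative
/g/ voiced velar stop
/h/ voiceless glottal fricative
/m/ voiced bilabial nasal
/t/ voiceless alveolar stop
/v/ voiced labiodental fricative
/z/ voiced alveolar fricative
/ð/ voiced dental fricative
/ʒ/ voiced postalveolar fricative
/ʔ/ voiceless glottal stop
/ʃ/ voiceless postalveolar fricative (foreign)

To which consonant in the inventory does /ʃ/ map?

ʒ

/ʒ/ is closest: same manner (fricative), place distance 0 (postalveolar→postalveolar), voicing differs (+1); total 1. Next closest is /z/ at distance 2.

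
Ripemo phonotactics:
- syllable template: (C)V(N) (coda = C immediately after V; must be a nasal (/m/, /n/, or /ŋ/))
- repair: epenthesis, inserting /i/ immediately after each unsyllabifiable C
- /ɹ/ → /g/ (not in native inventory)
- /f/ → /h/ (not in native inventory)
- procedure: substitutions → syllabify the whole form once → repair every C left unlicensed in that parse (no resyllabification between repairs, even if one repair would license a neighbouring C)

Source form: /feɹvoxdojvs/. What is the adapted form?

Substitution: /f/ → /h/, /ɹ/ → /g/, giving /hegvoxdojvs/.
The consonants /g/, /x/, /j/, /v/, /s/ cannot be parsed into a legal (C)V(N) syllable (only a nasal (/m/, /n/, or /ŋ/) is licensed in coda position; onsets are limited to one consonant).
Inserting the epenthetic vowel yields /g/ → /gi/, /x/ → /xi/, /j/ → /ji/, /v/ → /vi/, /s/ → /si/.

hegivoxidojivisi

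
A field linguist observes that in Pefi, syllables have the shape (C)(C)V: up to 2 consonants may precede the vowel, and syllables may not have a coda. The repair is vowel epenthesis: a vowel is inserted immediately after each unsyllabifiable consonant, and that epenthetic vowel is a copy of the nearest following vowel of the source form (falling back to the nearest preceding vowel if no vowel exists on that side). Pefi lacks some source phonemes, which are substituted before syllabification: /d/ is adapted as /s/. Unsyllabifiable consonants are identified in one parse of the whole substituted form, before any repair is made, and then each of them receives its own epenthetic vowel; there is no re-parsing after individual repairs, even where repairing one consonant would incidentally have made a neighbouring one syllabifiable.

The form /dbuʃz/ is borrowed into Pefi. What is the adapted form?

sbuʃuzu

Substitution: /d/ → /s/, giving /sbuʃz/.
Syllabifying with onset maximization leaves /ʃ/, /z/ stranded (no codas are permitted; onsets may contain at most 2 consonants).
Epenthesis after each stranded consonant: /ʃ/ → /ʃu/, /z/ → /zu/.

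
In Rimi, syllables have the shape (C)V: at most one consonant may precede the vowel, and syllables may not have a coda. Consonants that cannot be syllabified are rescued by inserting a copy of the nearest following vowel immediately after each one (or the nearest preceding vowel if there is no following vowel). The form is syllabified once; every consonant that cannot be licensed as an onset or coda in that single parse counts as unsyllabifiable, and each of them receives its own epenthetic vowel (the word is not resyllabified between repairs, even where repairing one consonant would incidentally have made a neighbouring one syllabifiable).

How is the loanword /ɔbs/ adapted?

Syllabifying with onset maximization leaves /b/, /s/ stranded (no codas are permitted; onsets are limited to one consonant).
Epenthesis after each stranded consonant: /b/ → /bɔ/, /s/ → /sɔ/.

ɔbɔsɔ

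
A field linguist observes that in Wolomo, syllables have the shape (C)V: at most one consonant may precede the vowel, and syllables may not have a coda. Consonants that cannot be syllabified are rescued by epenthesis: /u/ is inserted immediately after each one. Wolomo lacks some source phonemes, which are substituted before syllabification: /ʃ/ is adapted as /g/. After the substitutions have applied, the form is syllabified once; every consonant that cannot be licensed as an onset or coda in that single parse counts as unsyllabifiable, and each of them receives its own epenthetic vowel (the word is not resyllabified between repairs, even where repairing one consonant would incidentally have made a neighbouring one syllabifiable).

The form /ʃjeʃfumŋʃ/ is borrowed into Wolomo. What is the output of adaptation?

Substitution: /ʃ/ → /g/, giving /gjegfumŋg/.
Syllabifying with onset maximization leaves /g/, /g/, /m/, /ŋ/, /g/ stranded (no codas are permitted; onsets are limited to one consonant).
Inserting the epenthetic vowel yields /g/ → /gu/, /g/ → /gu/, /m/ → /mu/, /ŋ/ → /ŋu/, /g/ → /gu/.

gujegufumuŋugu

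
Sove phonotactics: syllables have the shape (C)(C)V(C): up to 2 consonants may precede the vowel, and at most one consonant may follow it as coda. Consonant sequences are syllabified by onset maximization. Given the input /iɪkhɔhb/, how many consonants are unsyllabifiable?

1

The consonants /b/ cannot be parsed into a legal (C)(C)V(C) syllable (at most one coda consonant is licensed; onsets may contain at most 2 consonants).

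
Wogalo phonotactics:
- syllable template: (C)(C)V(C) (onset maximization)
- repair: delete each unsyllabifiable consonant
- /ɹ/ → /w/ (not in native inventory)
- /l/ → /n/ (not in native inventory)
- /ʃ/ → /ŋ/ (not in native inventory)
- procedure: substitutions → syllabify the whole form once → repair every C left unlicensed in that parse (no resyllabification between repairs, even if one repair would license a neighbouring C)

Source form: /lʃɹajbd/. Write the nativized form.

Substitution: /l/ → /n/, /ʃ/ → /ŋ/, /ɹ/ → /w/, giving /nŋwajbd/.
Under (C)(C)V(C), the unsyllabifiable consonants are /n/, /b/, /d/ (at most one coda consonant is licensed; onsets may contain at most 2 consonants).
Deletion applies to /n/, /b/, /d/.

ŋwaj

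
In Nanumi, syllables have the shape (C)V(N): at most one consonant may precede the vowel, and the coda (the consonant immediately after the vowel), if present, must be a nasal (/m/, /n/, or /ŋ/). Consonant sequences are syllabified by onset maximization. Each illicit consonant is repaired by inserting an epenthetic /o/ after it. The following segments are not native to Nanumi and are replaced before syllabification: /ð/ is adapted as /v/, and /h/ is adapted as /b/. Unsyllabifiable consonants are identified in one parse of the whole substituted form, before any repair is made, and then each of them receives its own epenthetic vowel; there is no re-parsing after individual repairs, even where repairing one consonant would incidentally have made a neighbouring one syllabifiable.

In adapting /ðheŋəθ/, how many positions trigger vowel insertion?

2

After substitution the input is /vbeŋəθ/.
The unsyllabifiable consonants are /v/, /θ/; each receives one epenthetic vowel.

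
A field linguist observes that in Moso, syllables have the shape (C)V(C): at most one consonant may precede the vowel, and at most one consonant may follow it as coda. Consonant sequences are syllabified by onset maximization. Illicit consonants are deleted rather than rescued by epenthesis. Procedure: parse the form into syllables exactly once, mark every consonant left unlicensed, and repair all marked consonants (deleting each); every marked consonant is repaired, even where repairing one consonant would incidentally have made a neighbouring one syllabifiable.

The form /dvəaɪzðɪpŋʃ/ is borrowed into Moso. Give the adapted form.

Under (C)V(C), the unsyllabifiable consonants are /d/, /ŋ/, /ʃ/ (at most one coda consonant is licensed; onsets are limited to one consonant).
Deletion applies to /d/, /ŋ/, /ʃ/.

vəaɪzðɪp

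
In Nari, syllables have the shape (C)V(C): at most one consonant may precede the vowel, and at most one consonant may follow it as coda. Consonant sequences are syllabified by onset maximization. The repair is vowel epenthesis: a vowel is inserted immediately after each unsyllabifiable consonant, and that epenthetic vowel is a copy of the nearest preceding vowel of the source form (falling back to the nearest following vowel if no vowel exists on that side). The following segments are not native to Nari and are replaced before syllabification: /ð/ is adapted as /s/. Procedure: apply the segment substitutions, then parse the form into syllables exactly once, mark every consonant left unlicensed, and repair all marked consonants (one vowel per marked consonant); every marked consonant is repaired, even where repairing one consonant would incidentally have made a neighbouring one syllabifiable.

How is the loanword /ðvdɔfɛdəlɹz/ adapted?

sɔvɔdɔfɛdəlɹəzə

Substitution: /ð/ → /s/, giving /svdɔfɛdəlɹz/.
The consonants /s/, /v/, /ɹ/, /z/ cannot be parsed into a legal (C)V(C) syllable (at most one coda consonant is licensed; onsets are limited to one consonant).
Each unlicensed consonant becomes the onset of a new syllable: /s/ → /sɔ/, /v/ → /vɔ/, /ɹ/ → /ɹə/, /z/ → /zə/.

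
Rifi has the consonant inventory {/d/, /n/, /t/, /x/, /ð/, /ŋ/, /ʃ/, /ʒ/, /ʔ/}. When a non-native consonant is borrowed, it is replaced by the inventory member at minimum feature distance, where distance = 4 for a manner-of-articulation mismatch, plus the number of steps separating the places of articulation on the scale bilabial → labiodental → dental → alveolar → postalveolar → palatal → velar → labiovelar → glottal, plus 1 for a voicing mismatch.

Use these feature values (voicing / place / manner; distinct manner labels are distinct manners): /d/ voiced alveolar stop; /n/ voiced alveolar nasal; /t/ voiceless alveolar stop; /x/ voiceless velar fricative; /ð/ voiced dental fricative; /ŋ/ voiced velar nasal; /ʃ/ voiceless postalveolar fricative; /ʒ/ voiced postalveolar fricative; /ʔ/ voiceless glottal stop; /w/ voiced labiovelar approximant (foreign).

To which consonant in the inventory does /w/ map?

/ŋ/ is closest: manner differs (approximant→nasal, +4), place distance 1 (labiovelar→velar), same voicing; total 5. Next closest is /x/ at distance 6.

ŋ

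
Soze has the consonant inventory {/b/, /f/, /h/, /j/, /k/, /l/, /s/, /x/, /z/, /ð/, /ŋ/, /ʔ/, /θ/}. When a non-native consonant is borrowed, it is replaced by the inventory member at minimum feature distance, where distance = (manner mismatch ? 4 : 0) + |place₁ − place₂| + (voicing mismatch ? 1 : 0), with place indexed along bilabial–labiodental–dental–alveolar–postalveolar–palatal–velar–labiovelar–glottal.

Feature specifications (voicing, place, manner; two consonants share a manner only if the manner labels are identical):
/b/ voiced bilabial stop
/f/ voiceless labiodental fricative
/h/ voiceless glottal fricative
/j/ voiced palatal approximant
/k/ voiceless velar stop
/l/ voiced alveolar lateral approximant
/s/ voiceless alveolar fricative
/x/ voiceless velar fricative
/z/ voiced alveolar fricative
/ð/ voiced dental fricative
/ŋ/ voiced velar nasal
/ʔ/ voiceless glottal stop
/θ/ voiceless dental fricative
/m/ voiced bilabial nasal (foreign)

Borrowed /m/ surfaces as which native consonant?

/b/ is closest: manner differs (nasal→stop, +4), place distance 0 (bilabial→bilabial), same voicing; total 4. Next closest is /f/ at distance 6.

b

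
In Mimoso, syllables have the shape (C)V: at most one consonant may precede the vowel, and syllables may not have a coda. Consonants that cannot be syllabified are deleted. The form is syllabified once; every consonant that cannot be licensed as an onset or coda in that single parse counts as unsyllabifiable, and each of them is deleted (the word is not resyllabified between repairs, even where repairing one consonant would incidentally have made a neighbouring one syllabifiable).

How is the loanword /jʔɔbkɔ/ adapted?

Under (C)V, the unsyllabifiable consonants are /j/, /b/ (no codas are permitted; onsets are limited to one consonant).
Deletion applies to /j/, /b/.

ʔɔkɔ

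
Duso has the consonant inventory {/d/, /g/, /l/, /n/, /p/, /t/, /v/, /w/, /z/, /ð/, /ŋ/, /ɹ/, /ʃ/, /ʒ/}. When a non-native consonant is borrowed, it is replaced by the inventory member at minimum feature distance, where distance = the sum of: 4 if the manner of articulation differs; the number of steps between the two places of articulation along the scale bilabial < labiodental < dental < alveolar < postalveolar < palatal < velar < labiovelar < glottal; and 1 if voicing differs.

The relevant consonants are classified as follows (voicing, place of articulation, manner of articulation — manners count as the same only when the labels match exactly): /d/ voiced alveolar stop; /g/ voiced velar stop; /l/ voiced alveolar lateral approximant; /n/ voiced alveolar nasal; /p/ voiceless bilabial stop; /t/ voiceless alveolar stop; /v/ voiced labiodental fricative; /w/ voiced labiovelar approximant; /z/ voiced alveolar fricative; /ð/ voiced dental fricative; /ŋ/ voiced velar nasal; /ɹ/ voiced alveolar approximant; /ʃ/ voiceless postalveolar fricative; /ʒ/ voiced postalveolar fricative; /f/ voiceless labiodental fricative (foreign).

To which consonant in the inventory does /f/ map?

/v/ is closest: same manner (fricative), place distance 0 (labiodental→labiodental), voicing differs (+1); total 1. Next closest is /ð/ at distance 2.

v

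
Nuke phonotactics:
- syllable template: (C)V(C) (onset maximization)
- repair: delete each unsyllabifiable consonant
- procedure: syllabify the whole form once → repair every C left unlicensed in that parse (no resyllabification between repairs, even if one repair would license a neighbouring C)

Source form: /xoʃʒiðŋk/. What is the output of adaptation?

xoʃʒið

Syllabifying with onset maximization leaves /ŋ/, /k/ stranded (at most one coda consonant is licensed; onsets are limited to one consonant).
Each unlicensed consonant is deleted: /ŋ/, /k/.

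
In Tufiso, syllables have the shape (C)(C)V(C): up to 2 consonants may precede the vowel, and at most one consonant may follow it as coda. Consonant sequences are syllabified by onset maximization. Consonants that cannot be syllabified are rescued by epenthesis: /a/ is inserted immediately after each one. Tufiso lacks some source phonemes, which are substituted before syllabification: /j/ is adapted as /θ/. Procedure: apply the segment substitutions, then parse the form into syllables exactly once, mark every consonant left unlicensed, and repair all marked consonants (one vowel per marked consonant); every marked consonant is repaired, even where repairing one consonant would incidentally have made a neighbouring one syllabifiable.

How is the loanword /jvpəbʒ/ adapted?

Substitution: /j/ → /θ/, giving /θvpəbʒ/.
The consonants /θ/, /ʒ/ cannot be parsed into a legal (C)(C)V(C) syllable (at most one coda consonant is licensed; onsets may contain at most 2 consonants).
Inserting the epenthetic vowel yields /θ/ → /θa/, /ʒ/ → /ʒa/.

θavpəbʒa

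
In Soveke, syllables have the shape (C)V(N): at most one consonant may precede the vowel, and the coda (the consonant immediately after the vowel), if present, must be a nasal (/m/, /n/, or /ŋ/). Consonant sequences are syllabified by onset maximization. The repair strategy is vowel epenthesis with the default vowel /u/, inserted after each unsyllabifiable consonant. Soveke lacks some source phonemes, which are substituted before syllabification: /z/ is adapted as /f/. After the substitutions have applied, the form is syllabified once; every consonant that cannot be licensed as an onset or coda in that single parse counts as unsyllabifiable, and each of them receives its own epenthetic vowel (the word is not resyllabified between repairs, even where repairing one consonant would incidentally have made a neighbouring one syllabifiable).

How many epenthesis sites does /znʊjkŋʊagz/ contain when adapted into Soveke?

After substitution the input is /fnʊjkŋʊagf/.
The unsyllabifiable consonants are /f/, /j/, /k/, /g/, /f/; each receives one epenthetic vowel.

5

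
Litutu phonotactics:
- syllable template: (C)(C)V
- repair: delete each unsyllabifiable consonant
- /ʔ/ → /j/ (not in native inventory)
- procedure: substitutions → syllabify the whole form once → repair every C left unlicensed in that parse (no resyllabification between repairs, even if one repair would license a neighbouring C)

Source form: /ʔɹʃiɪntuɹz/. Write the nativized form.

Substitution: /ʔ/ → /j/, giving /jɹʃiɪntuɹz/.
Under (C)(C)V, the unsyllabifiable consonants are /j/, /ɹ/, /z/ (no codas are permitted; onsets may contain at most 2 consonants).
Deletion applies to /j/, /ɹ/, /z/.

ɹʃiɪntu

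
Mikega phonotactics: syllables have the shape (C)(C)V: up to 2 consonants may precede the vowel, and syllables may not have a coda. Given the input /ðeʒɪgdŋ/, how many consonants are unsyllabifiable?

3

Under (C)(C)V, the unsyllabifiable consonants are /g/, /d/, /ŋ/ (no codas are permitted; onsets may contain at most 2 consonants).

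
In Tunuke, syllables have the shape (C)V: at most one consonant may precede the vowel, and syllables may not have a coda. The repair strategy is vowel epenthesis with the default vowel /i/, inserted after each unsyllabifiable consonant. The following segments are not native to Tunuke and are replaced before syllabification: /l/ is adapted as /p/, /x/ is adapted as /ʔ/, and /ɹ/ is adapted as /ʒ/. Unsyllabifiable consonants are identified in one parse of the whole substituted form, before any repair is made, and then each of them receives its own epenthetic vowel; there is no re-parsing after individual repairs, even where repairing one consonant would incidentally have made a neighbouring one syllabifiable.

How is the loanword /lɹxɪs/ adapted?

piʒiʔɪsi

Substitution: /l/ → /p/, /ɹ/ → /ʒ/, /x/ → /ʔ/, giving /pʒʔɪs/.
Under (C)V, the unsyllabifiable consonants are /p/, /ʒ/, /s/ (no codas are permitted; onsets are limited to one consonant).
Inserting the epenthetic vowel yields /p/ → /pi/, /ʒ/ → /ʒi/, /s/ → /si/.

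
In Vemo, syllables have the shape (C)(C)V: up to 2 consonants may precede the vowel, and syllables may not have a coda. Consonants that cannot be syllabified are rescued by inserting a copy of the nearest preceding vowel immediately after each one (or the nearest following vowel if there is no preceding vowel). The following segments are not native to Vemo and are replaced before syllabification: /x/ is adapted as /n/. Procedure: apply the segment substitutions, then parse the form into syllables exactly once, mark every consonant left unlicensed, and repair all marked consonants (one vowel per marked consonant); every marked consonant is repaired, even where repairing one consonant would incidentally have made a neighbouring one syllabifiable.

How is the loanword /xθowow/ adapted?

Substitution: /x/ → /n/, giving /nθowow/.
Under (C)(C)V, the unsyllabifiable consonants are /w/ (no codas are permitted; onsets may contain at most 2 consonants).
Epenthesis after each stranded consonant: /w/ → /wo/.

nθowowo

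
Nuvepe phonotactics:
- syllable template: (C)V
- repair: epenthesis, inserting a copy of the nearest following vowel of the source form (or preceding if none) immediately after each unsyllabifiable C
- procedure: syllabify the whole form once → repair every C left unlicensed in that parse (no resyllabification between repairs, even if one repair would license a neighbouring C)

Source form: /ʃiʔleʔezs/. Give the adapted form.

Under (C)V, the unsyllabifiable consonants are /ʔ/, /z/, /s/ (no codas are permitted; onsets are limited to one consonant).
Each unlicensed consonant becomes the onset of a new syllable: /ʔ/ → /ʔe/, /z/ → /ze/, /s/ → /se/.

ʃiʔeleʔezese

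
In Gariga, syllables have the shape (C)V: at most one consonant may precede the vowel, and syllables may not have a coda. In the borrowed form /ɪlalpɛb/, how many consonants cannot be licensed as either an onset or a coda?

Under (C)V, the unsyllabifiable consonants are /l/, /b/ (no codas are permitted; onsets are limited to one consonant).

2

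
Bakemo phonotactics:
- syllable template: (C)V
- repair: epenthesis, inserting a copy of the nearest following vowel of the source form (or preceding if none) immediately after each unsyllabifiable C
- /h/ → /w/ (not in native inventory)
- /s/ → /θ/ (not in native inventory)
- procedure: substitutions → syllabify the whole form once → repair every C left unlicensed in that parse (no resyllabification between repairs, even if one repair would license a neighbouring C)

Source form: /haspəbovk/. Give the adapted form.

waθəpəbovoko

Substitution: /h/ → /w/, /s/ → /θ/, giving /waθpəbovk/.
Under (C)V, the unsyllabifiable consonants are /θ/, /v/, /k/ (no codas are permitted; onsets are limited to one consonant).
Epenthesis after each stranded consonant: /θ/ → /θə/, /v/ → /vo/, /k/ → /ko/.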